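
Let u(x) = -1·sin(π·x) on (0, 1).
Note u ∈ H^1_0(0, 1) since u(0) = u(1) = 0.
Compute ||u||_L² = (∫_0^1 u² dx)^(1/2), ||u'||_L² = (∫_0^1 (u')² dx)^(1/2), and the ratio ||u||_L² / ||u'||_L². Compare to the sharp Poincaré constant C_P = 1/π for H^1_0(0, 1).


||u||_L² / ||u'||_L² = 1/π = C_P.

u(x) = -1·sin(π·x), so u'(x) = -π*cos(π*x).
Writing u(x) = A·sin(kπx/L) with A = -1 and k = 1, use ∫_0^L sin²(kπx/L) dx = L/2 and ∫_0^L cos²(kπx/L) dx = L/2.
u² = 1·sin²(π·x) and (u')² = π^2·cos²(π·x), and each of sin², cos² integrates to L/2 = 1/2 over (0, 1).
∫_0^1 u² dx = 1/2, so ||u||_L² = sqrt(2)/2.
∫_0^1 (u')² dx = π^2/2, so ||u'||_L² = sqrt(2)*π/2.
Ratio ||u||_L² / ||u'||_L² = 1/π.
Sharp Poincaré constant on H^1_0(0, 1) is C_P = L/π = 1/π, achieved by sin(π·x).
This is the k = 1 eigenfunction (up to amplitude), so the ratio equals the sharp Poincaré constant exactly.


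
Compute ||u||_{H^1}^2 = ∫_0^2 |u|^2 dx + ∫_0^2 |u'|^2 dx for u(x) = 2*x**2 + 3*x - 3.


||u||_{H^1}^2 = 2344/15

The H^1 norm (squared) on an interval (0, L) is
  ||u||_{H^1}^2 = ∫_0^L u(x)^2 dx + ∫_0^L u'(x)^2 dx.
Compute u'(x) = 4*x + 3.
Then u(x)^2 = 4*x**4 + 12*x**3 - 3*x**2 - 18*x + 9 and u'(x)^2 = 16*x**2 + 24*x + 9.
Integrate each monomial from 0 to 2 using ∫_0^2 c·x^n dx = c·2^(n+1)/(n+1):
  ∫_0^2 u(x)^2 dx = ∫_0^2 (4*x^4 + 12*x^3 - 3*x^2 - 18*x + 9) dx. Term by term:
    ∫_0^2 4*x^4 dx = 128/5;  ∫_0^2 12*x^3 dx = 48;  ∫_0^2 -3*x^2 dx = -8;
    ∫_0^2 -18*x dx = -36;  ∫_0^2 9 dx = 18.
  Sum: 128/5 + 48 − 8 − 36 + 18 = 238/5.
  ∫_0^2 u'(x)^2 dx = ∫_0^2 (16*x^2 + 24*x + 9) dx. Term by term:
    ∫_0^2 16*x^2 dx = 128/3;  ∫_0^2 24*x dx = 48;  ∫_0^2 9 dx = 18.
  Sum: 128/3 + 48 + 18 = 326/3.
Adding: ||u||_{H^1}^2 = 238/5 + 326/3 = 2344/15.


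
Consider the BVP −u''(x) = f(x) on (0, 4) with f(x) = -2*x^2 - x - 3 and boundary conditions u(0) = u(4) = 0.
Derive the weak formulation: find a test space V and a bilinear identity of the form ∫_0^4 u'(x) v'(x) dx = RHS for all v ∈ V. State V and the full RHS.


V = H^1_0(0, 4) (so v(0) = v(4) = 0); weak form: ∫_0^4 u'v' dx = ∫_0^4 (-2*x^2 - x - 3) v dx for all v ∈ V.

Multiply both sides by a test function v and integrate from 0 to 4:
  ∫_0^4 −u''(x) v(x) dx = ∫_0^4 f(x) v(x) dx.
Integrate the LHS by parts once:
  ∫_0^4 −u'' v dx = −[u'(x) v(x)]_0^4 + ∫_0^4 u'(x) v'(x) dx.
Thus ∫_0^4 u'(x) v'(x) dx = ∫_0^4 f(x) v(x) dx + [u'(x) v(x)]_0^4.
Choose V so that boundary terms are either known or forced to vanish.
u is Dirichlet: u(0) = u(4) = 0. Let V = H^1_0(0, 4); then v(0) = v(4) = 0, and [u' v]_0^4 = 0.
Weak formulation: find u (satisfying any essential BC) such that ∫_0^4 u'(x) v'(x) dx = ∫_0^4 f v dx for all v ∈ V.
Substituting f(x) = -2*x^2 - x - 3, the right-hand side is ∫_0^4 (-2*x^2 - x - 3) v dx.


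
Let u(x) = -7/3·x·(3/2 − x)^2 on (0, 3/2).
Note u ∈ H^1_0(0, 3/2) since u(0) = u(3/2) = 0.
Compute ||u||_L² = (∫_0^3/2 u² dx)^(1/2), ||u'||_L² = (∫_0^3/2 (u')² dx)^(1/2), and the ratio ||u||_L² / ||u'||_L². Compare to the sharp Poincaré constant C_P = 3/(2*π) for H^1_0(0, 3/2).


||u||_L² / ||u'||_L² = 3*sqrt(14)/28 < C_P = 3/(2*π).

u(x) = -7/3·x·(3/2 − x)^2, so u'(x) = -7*x^2 + 14*x - 21/4.
u(x) = -7/3·x·(3/2 − x)^2 vanishes at x = 0 and x = 3/2, so u ∈ H^1_0(0, 3/2). Differentiate via the product rule and integrate the resulting polynomials term by term.
  ∫_0^3/2 u² dx = ∫_0^3/2 (49*x^6/9 - 98*x^5/3 + 147*x^4/2 - 147*x^3/2 + 441*x^2/16) dx. Term by term:
    ∫_0^3/2 49*x^6/9 dx = 1701/128;  ∫_0^3/2 -98*x^5/3 dx = -3969/64;  ∫_0^3/2 147*x^4/2 dx = 35721/320;
    ∫_0^3/2 -147*x^3/2 dx = -11907/128;  ∫_0^3/2 441*x^2/16 dx = 3969/128.
  Sum: 1701/128 − 3969/64 + 35721/320 − 11907/128 + 3969/128 = 567/640.
  ∫_0^3/2 (u')² dx = ∫_0^3/2 (49*x^4 - 196*x^3 + 539*x^2/2 - 147*x + 441/16) dx. Term by term:
    ∫_0^3/2 49*x^4 dx = 11907/160;  ∫_0^3/2 -196*x^3 dx = -3969/16;  ∫_0^3/2 539*x^2/2 dx = 4851/16;
    ∫_0^3/2 -147*x dx = -1323/8;  ∫_0^3/2 441/16 dx = 1323/32.
  Sum: 11907/160 − 3969/16 + 4851/16 − 1323/8 + 1323/32 = 441/80.
∫_0^3/2 u² dx = 567/640, so ||u||_L² = 9*sqrt(70)/80.
∫_0^3/2 (u')² dx = 441/80, so ||u'||_L² = 21*sqrt(5)/20.
Ratio ||u||_L² / ||u'||_L² = 3*sqrt(14)/28.
Sharp Poincaré constant on H^1_0(0, 3/2) is C_P = L/π = 3/(2*π), achieved by sin(2*π/3·x).
A polynomial bump cannot attain the sharp Poincaré constant (only the first sine eigenfunction does), so the ratio is strictly less than C_P, consistent with ||u||_L² ≤ C_P ||u'||_L².


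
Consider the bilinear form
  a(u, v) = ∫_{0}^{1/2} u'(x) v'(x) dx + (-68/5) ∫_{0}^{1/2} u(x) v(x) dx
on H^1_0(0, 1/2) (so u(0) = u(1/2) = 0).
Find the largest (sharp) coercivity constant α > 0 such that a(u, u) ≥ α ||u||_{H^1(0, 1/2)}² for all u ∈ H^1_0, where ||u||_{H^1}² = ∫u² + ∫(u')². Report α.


α = 4*(-17 + 5*π^2)/(5*(1 + 4*π^2))

Coercivity of a(·,·) on H^1_0(0, 1/2) means a(u, u) ≥ α ||u||_{H^1}² for every u ∈ H^1_0.
The interval has length L = 1/2, and Poincaré/coercivity depend only on L. Here a(u, u) = ∫(u')² + (-68/5)·∫u².
Here c = -68/5 < 0 with |c| < (π/L)² = 4*π^2, so coercivity still holds. The condition a(u,u) ≥ α||u||_{H^1}² reads (1−α)∫(u')² ≥ (α−c)∫u². Any admissible α is ≤ 1 (rapidly oscillating u have ∫u²/∫(u')² → 0), and α = 1 would force 0 ≥ (1−c)∫u², impossible since c < 1; so 1−α > 0. By the sharp Poincaré inequality on H^1_0 of an interval of length L, ∫(u')² ≥ (π/L)²∫u² with equality for the first sine mode sin(π(x−x₀)/L) (x₀ the left endpoint), so the inequality holds for all u iff (1−α)(π/L)² ≥ α − c, i.e. α ≤ ((π/L)² + c)/((π/L)² + 1) = (1 + c(L/π)²)/(1 + (L/π)²). (Direct route, valid since c ≤ 0: Poincaré gives c∫u² ≥ c(L/π)²∫(u')², so a(u,u) ≥ (1 + c(L/π)²)∫(u')², while ||u||_{H^1}² ≤ (1 + (L/π)²)∫(u')²; dividing yields the same α.) With (π/L)² = 4*π^2 and c = -68/5, the largest admissible constant is α = ((π/L)² + c)/((π/L)² + 1).
Simplifying, α = 4*(-17 + 5*π^2)/(5*(1 + 4*π^2)).


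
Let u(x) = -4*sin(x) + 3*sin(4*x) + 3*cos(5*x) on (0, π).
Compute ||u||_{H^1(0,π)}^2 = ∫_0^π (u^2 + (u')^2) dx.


||u||_{H^1(0,π)}^2 = -416 + 419*π/2

u'(x) = -15*sin(5*x) - 4*cos(x) + 12*cos(4*x).
Expand u² and (u')² and integrate term by term on (0, π), using: for integers n ≥ 1, ∫_0^π sin²(nx) dx = ∫_0^π cos²(nx) dx = π/2; for n ≠ n', ∫_0^π sin(nx)sin(n'x) dx = ∫_0^π cos(nx)cos(n'x) dx = 0; and by product-to-sum, ∫_0^π sin(nx)cos(n'x) dx = ½∫_0^π [sin((n+n')x) + sin((n−n')x)] dx, which is 0 when n+n' is even and 2n/(n²−n'²) when n+n' is odd (it need not vanish on (0, π)).
  u² squared terms: (-4)²·∫sin(x)² dx = 16·π/2 = 8*π;  (3)²·∫cos(5x)² dx = 9·π/2 = 9*π/2;  (3)²·∫sin(4x)² dx = 9·π/2 = 9*π/2.
  u² cross terms: 2·(-4)·(3)·∫sin(x)·cos(5x) dx = -24·(0) = 0;  2·(-4)·(3)·∫sin(x)·sin(4x) dx = -24·(0) = 0;  2·(3)·(3)·∫cos(5x)·sin(4x) dx = 18·(-8/9) = -16.
  So ∫_0^π u² dx = 8*π + 9*π/2 + 9*π/2 + 0 + 0 − 16 = -16 + 17*π.
  (u')² squared terms: (-15)²·∫sin(5x)² dx = 225·π/2 = 225*π/2;  (-4)²·∫cos(x)² dx = 16·π/2 = 8*π;  (12)²·∫cos(4x)² dx = 144·π/2 = 72*π.
  (u')² cross terms: 2·(-15)·(-4)·∫sin(5x)·cos(x) dx = 120·(0) = 0;  2·(-15)·(12)·∫sin(5x)·cos(4x) dx = -360·(10/9) = -400;  2·(-4)·(12)·∫cos(x)·cos(4x) dx = -96·(0) = 0.
  So ∫_0^π (u')² dx = 225*π/2 + 8*π + 72*π + 0 − 400 + 0 = -400 + 385*π/2.
||u||_{H^1}^2 = (-16 + 17*π) + (-400 + 385*π/2) = -416 + 419*π/2.


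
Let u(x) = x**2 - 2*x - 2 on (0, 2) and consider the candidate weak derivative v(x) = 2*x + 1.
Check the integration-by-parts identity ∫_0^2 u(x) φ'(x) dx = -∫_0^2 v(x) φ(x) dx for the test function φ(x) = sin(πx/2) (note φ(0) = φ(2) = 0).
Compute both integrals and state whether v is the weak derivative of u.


LHS = 0, RHS = -12/π. No, v is not the weak derivative of u.

u(x) = x**2 - 2*x - 2, classical derivative u'(x) = 2*x - 2.
φ(x) = sin(πx/2), so φ'(x) = π*cos(π*x/2)/2.
Note φ(0) = φ(2) = 0, so the boundary term u·φ vanishes.
LHS = ∫_0^2 u(x) φ'(x) dx = ∫_0^2 (π*x^2*cos(π*x/2)/2 - π*x*cos(π*x/2) - π*cos(π*x/2)) dx. Term by term:
  ∫_0^2 -π*cos(π*x/2) dx = 0;  ∫_0^2 π*x^2*cos(π*x/2)/2 dx = -8/π;  ∫_0^2 -π*x*cos(π*x/2) dx = 8/π.
Sum: 0 − 8/π + 8/π = 0.
So LHS = 0.
∫_0^2 v(x) φ(x) dx = ∫_0^2 (2*x*sin(π*x/2) + sin(π*x/2)) dx. Term by term:
  ∫_0^2 2*x*sin(π*x/2) dx = 8/π;  ∫_0^2 sin(π*x/2) dx = 4/π.
Sum: 8/π + 4/π = 12/π.
So RHS = -∫_0^2 v(x) φ(x) dx = -12/π.
LHS − RHS = 12/π ≠ 0, so the identity fails.
(For a valid weak derivative the identity must hold for EVERY test function, in particular this one. The failure shows v is NOT the weak derivative of u.)
Correct weak derivative would be u'(x) = 2*x - 2.


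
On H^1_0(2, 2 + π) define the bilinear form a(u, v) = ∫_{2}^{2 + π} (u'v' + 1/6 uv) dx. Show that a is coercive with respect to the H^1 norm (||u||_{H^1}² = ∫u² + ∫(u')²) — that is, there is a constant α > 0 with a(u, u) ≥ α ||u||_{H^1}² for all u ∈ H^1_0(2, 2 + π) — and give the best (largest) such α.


α = 7/12

Coercivity of a(·,·) on H^1_0(2, 2 + π) means a(u, u) ≥ α ||u||_{H^1}² for every u ∈ H^1_0.
The interval has length L = π, and Poincaré/coercivity depend only on L. Here a(u, u) = ∫(u')² + (1/6)·∫u².
Here 0 < c = 1/6 < 1. The condition a(u,u) ≥ α||u||_{H^1}² reads (1−α)∫(u')² ≥ (α−c)∫u². Any admissible α is ≤ 1 (rapidly oscillating u have ∫u²/∫(u')² → 0), and α = 1 would force 0 ≥ (1−c)∫u², impossible since c < 1; so 1−α > 0. By the sharp Poincaré inequality on H^1_0 of an interval of length L, ∫(u')² ≥ (π/L)²∫u² with equality for the first sine mode sin(π(x−x₀)/L) (x₀ the left endpoint), so the inequality holds for all u iff (1−α)(π/L)² ≥ α − c, i.e. α ≤ ((π/L)² + c)/((π/L)² + 1) = (1 + c(L/π)²)/(1 + (L/π)²). With (π/L)² = 1 and c = 1/6, the largest admissible constant is α = ((π/L)² + c)/((π/L)² + 1).
Simplifying, α = 7/12.


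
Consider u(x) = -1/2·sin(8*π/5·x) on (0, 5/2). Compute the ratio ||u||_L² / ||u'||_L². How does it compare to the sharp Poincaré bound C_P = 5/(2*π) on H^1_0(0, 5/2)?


||u||_L² / ||u'||_L² = 5/(8*π) < C_P = 5/(2*π).

u(x) = -1/2·sin(8*π/5·x), so u'(x) = -4*π*cos(8*π*x/5)/5.
Writing u(x) = A·sin(kπx/L) with A = -1/2 and k = 4, use ∫_0^L sin²(kπx/L) dx = L/2 and ∫_0^L cos²(kπx/L) dx = L/2.
u² = 1/4·sin²(8*π/5·x) and (u')² = 16*π^2/25·cos²(8*π/5·x), and each of sin², cos² integrates to L/2 = 5/4 over (0, 5/2).
∫_0^5/2 u² dx = 5/16, so ||u||_L² = sqrt(5)/4.
∫_0^5/2 (u')² dx = 4*π^2/5, so ||u'||_L² = 2*sqrt(5)*π/5.
Ratio ||u||_L² / ||u'||_L² = 5/(8*π).
Sharp Poincaré constant on H^1_0(0, 5/2) is C_P = L/π = 5/(2*π), achieved by sin(2*π/5·x).
This is the k = 4 harmonic; the ratio L/(kπ) is strictly less than C_P = L/π, consistent with the sharp inequality ||u||_L² ≤ C_P ||u'||_L².


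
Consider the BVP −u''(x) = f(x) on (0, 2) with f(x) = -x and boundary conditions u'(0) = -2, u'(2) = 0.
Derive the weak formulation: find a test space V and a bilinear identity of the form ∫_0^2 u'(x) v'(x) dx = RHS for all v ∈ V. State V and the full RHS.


V = H^1(0, 2) (v unrestricted at boundary; u is determined up to an additive constant); weak form: ∫_0^2 u'v' dx = ∫_0^2 (-x) v dx + 2·v(0) for all v ∈ V.

Multiply both sides by a test function v and integrate from 0 to 2:
  ∫_0^2 −u''(x) v(x) dx = ∫_0^2 f(x) v(x) dx.
Integrate the LHS by parts once:
  ∫_0^2 −u'' v dx = −[u'(x) v(x)]_0^2 + ∫_0^2 u'(x) v'(x) dx.
Thus ∫_0^2 u'(x) v'(x) dx = ∫_0^2 f(x) v(x) dx + [u'(x) v(x)]_0^2.
Choose V so that boundary terms are either known or forced to vanish.
u has inhomogeneous Neumann u'(0) = -2, u'(2) = 0. [u' v]_0^2 = (0)·v(2) − (-2)·v(0) = 2·v(0). Take V = H^1(0, 2); boundary term becomes part of RHS.
Weak formulation: find u (satisfying any essential BC) such that ∫_0^2 u'(x) v'(x) dx = ∫_0^2 f v dx + 2·v(0) for all v ∈ V (Neumann data are natural BCs: they enter the RHS as boundary terms).
Substituting f(x) = -x, the right-hand side is ∫_0^2 (-x) v dx + 2·v(0).
Compatibility check (pure Neumann): taking v ≡ 1 ∈ V gives 0 = ∫_0^2 f dx + (0) − (-2), i.e. ∫_0^2 f dx must equal u'(0) − u'(2) = -2. Indeed ∫_0^2 (-x) dx = -2, so the data are compatible. The solution is then unique only up to an additive constant (fix it e.g. by requiring ∫_0^2 u dx = 0).


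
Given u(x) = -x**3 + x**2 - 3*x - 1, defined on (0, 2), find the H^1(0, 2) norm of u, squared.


||u||_{H^1}^2 = 4224/35

The H^1 norm (squared) on an interval (0, L) is
  ||u||_{H^1}^2 = ∫_0^L u(x)^2 dx + ∫_0^L u'(x)^2 dx.
Compute u'(x) = -3*x**2 + 2*x - 3.
Then u(x)^2 = x**6 - 2*x**5 + 7*x**4 - 4*x**3 + 7*x**2 + 6*x + 1 and u'(x)^2 = 9*x**4 - 12*x**3 + 22*x**2 - 12*x + 9.
Integrate each monomial from 0 to 2 using ∫_0^2 c·x^n dx = c·2^(n+1)/(n+1):
  ∫_0^2 u(x)^2 dx = ∫_0^2 (x^6 - 2*x^5 + 7*x^4 - 4*x^3 + 7*x^2 + 6*x + 1) dx. Term by term:
    ∫_0^2 x^6 dx = 128/7;  ∫_0^2 -2*x^5 dx = -64/3;  ∫_0^2 7*x^4 dx = 224/5;
    ∫_0^2 -4*x^3 dx = -16;  ∫_0^2 7*x^2 dx = 56/3;  ∫_0^2 6*x dx = 12;
    ∫_0^2 1 dx = 2.
  Sum: 128/7 − 64/3 + 224/5 − 16 + 56/3 + 12 + 2 = 6134/105.
  ∫_0^2 u'(x)^2 dx = ∫_0^2 (9*x^4 - 12*x^3 + 22*x^2 - 12*x + 9) dx. Term by term:
    ∫_0^2 9*x^4 dx = 288/5;  ∫_0^2 -12*x^3 dx = -48;  ∫_0^2 22*x^2 dx = 176/3;
    ∫_0^2 -12*x dx = -24;  ∫_0^2 9 dx = 18.
  Sum: 288/5 − 48 + 176/3 − 24 + 18 = 934/15.
Adding: ||u||_{H^1}^2 = 6134/105 + 934/15 = 4224/35.


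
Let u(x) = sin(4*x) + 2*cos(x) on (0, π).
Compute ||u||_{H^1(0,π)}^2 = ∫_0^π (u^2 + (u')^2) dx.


||u||_{H^1(0,π)}^2 = 64/15 + 25*π/2

u'(x) = -2*sin(x) + 4*cos(4*x).
Expand u² and (u')² and integrate term by term on (0, π), using: for integers n ≥ 1, ∫_0^π sin²(nx) dx = ∫_0^π cos²(nx) dx = π/2; for n ≠ n', ∫_0^π sin(nx)sin(n'x) dx = ∫_0^π cos(nx)cos(n'x) dx = 0; and by product-to-sum, ∫_0^π sin(nx)cos(n'x) dx = ½∫_0^π [sin((n+n')x) + sin((n−n')x)] dx, which is 0 when n+n' is even and 2n/(n²−n'²) when n+n' is odd (it need not vanish on (0, π)).
  u² squared terms: (2)²·∫cos(x)² dx = 4·π/2 = 2*π;  (1)²·∫sin(4x)² dx = 1·π/2 = π/2.
  u² cross terms: 2·(2)·(1)·∫cos(x)·sin(4x) dx = 4·(8/15) = 32/15.
  So ∫_0^π u² dx = 2*π + π/2 + 32/15 = 32/15 + 5*π/2.
  (u')² squared terms: (-2)²·∫sin(x)² dx = 4·π/2 = 2*π;  (4)²·∫cos(4x)² dx = 16·π/2 = 8*π.
  (u')² cross terms: 2·(-2)·(4)·∫sin(x)·cos(4x) dx = -16·(-2/15) = 32/15.
  So ∫_0^π (u')² dx = 2*π + 8*π + 32/15 = 32/15 + 10*π.
||u||_{H^1}^2 = (32/15 + 5*π/2) + (32/15 + 10*π) = 64/15 + 25*π/2.


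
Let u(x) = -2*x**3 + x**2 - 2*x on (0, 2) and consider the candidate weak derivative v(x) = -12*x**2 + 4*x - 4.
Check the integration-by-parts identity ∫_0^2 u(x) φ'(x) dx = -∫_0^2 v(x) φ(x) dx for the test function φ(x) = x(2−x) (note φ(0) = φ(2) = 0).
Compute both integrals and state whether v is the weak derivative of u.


LHS = 48/5, RHS = 96/5. No, v is not the weak derivative of u.

u(x) = -2*x**3 + x**2 - 2*x, classical derivative u'(x) = -6*x**2 + 2*x - 2.
φ(x) = x(2−x), so φ'(x) = 2 - 2*x.
Note φ(0) = φ(2) = 0, so the boundary term u·φ vanishes.
LHS = ∫_0^2 u(x) φ'(x) dx = ∫_0^2 (4*x^4 - 6*x^3 + 6*x^2 - 4*x) dx. Term by term:
  ∫_0^2 4*x^4 dx = 128/5;  ∫_0^2 -6*x^3 dx = -24;  ∫_0^2 6*x^2 dx = 16;
  ∫_0^2 -4*x dx = -8.
Sum: 128/5 − 24 + 16 − 8 = 48/5.
So LHS = 48/5.
∫_0^2 v(x) φ(x) dx = ∫_0^2 (12*x^4 - 28*x^3 + 12*x^2 - 8*x) dx. Term by term:
  ∫_0^2 12*x^4 dx = 384/5;  ∫_0^2 -28*x^3 dx = -112;  ∫_0^2 12*x^2 dx = 32;
  ∫_0^2 -8*x dx = -16.
Sum: 384/5 − 112 + 32 − 16 = -96/5.
So RHS = -∫_0^2 v(x) φ(x) dx = 96/5.
LHS − RHS = -48/5 ≠ 0, so the identity fails.
(For a valid weak derivative the identity must hold for EVERY test function, in particular this one. The failure shows v is NOT the weak derivative of u.)
Correct weak derivative would be u'(x) = -6*x**2 + 2*x - 2.


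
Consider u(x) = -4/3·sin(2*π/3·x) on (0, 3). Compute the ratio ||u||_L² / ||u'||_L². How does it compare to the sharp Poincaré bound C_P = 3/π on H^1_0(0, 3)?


||u||_L² / ||u'||_L² = 3/(2*π) < C_P = 3/π.

u(x) = -4/3·sin(2*π/3·x), so u'(x) = -8*π*cos(2*π*x/3)/9.
Writing u(x) = A·sin(kπx/L) with A = -4/3 and k = 2, use ∫_0^L sin²(kπx/L) dx = L/2 and ∫_0^L cos²(kπx/L) dx = L/2.
u² = 16/9·sin²(2*π/3·x) and (u')² = 64*π^2/81·cos²(2*π/3·x), and each of sin², cos² integrates to L/2 = 3/2 over (0, 3).
∫_0^3 u² dx = 8/3, so ||u||_L² = 2*sqrt(6)/3.
∫_0^3 (u')² dx = 32*π^2/27, so ||u'||_L² = 4*sqrt(6)*π/9.
Ratio ||u||_L² / ||u'||_L² = 3/(2*π).
Sharp Poincaré constant on H^1_0(0, 3) is C_P = L/π = 3/π, achieved by sin(π/3·x).
This is the k = 2 harmonic; the ratio L/(kπ) is strictly less than C_P = L/π, consistent with the sharp inequality ||u||_L² ≤ C_P ||u'||_L².


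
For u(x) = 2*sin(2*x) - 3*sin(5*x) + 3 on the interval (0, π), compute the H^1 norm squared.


||u||_{H^1(0,π)}^2 = -36/5 + 136*π

u'(x) = 4*cos(2*x) - 15*cos(5*x).
Expand u² and (u')² and integrate term by term on (0, π), using: for integers n ≥ 1, ∫_0^π sin²(nx) dx = ∫_0^π cos²(nx) dx = π/2; for n ≠ n', ∫_0^π sin(nx)sin(n'x) dx = ∫_0^π cos(nx)cos(n'x) dx = 0; and by product-to-sum, ∫_0^π sin(nx)cos(n'x) dx = ½∫_0^π [sin((n+n')x) + sin((n−n')x)] dx, which is 0 when n+n' is even and 2n/(n²−n'²) when n+n' is odd (it need not vanish on (0, π)). For the constant mode: ∫_0^π 1 dx = π, ∫_0^π cos(nx) dx = 0, ∫_0^π sin(nx) dx = (1−(−1)^n)/n.
  u² squared terms: (3)²·∫1 dx = 9·π = 9*π;  (-3)²·∫sin(5x)² dx = 9·π/2 = 9*π/2;  (2)²·∫sin(2x)² dx = 4·π/2 = 2*π.
  u² cross terms: 2·(3)·(-3)·∫1·sin(5x) dx = -18·(2/5) = -36/5;  2·(3)·(2)·∫1·sin(2x) dx = 12·(0) = 0;  2·(-3)·(2)·∫sin(5x)·sin(2x) dx = -12·(0) = 0.
  So ∫_0^π u² dx = 9*π + 9*π/2 + 2*π − 36/5 + 0 + 0 = -36/5 + 31*π/2.
  (u')² squared terms: (-15)²·∫cos(5x)² dx = 225·π/2 = 225*π/2;  (4)²·∫cos(2x)² dx = 16·π/2 = 8*π.
  (u')² cross terms: 2·(-15)·(4)·∫cos(5x)·cos(2x) dx = -120·(0) = 0.
  So ∫_0^π (u')² dx = 225*π/2 + 8*π + 0 = 241*π/2.
||u||_{H^1}^2 = (-36/5 + 31*π/2) + (241*π/2) = -36/5 + 136*π.


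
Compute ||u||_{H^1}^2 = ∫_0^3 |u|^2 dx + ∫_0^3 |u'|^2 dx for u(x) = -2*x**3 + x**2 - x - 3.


||u||_{H^1}^2 = 182757/70

The H^1 norm (squared) on an interval (0, L) is
  ||u||_{H^1}^2 = ∫_0^L u(x)^2 dx + ∫_0^L u'(x)^2 dx.
Compute u'(x) = -6*x**2 + 2*x - 1.
Then u(x)^2 = 4*x**6 - 4*x**5 + 5*x**4 + 10*x**3 - 5*x**2 + 6*x + 9 and u'(x)^2 = 36*x**4 - 24*x**3 + 16*x**2 - 4*x + 1.
Integrate each monomial from 0 to 3 using ∫_0^3 c·x^n dx = c·3^(n+1)/(n+1):
  ∫_0^3 u(x)^2 dx = ∫_0^3 (4*x^6 - 4*x^5 + 5*x^4 + 10*x^3 - 5*x^2 + 6*x + 9) dx. Term by term:
    ∫_0^3 4*x^6 dx = 8748/7;  ∫_0^3 -4*x^5 dx = -486;  ∫_0^3 5*x^4 dx = 243;
    ∫_0^3 10*x^3 dx = 405/2;  ∫_0^3 -5*x^2 dx = -45;  ∫_0^3 6*x dx = 27;
    ∫_0^3 9 dx = 27.
  Sum: 8748/7 − 486 + 243 + 405/2 − 45 + 27 + 27 = 17055/14.
  ∫_0^3 u'(x)^2 dx = ∫_0^3 (36*x^4 - 24*x^3 + 16*x^2 - 4*x + 1) dx. Term by term:
    ∫_0^3 36*x^4 dx = 8748/5;  ∫_0^3 -24*x^3 dx = -486;  ∫_0^3 16*x^2 dx = 144;
    ∫_0^3 -4*x dx = -18;  ∫_0^3 1 dx = 3.
  Sum: 8748/5 − 486 + 144 − 18 + 3 = 6963/5.
Adding: ||u||_{H^1}^2 = 17055/14 + 6963/5 = 182757/70.


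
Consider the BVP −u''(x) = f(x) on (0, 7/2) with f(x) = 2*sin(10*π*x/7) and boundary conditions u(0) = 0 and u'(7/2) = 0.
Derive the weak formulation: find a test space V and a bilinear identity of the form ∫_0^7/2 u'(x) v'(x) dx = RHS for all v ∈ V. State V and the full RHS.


V = {v ∈ H^1(0, 7/2) : v(0) = 0} (test functions vanish at x = 0 where u is specified); weak form: ∫_0^7/2 u'v' dx = ∫_0^7/2 (2*sin(10*π*x/7)) v dx for all v ∈ V.

Multiply both sides by a test function v and integrate from 0 to 7/2:
  ∫_0^7/2 −u''(x) v(x) dx = ∫_0^7/2 f(x) v(x) dx.
Integrate the LHS by parts once:
  ∫_0^7/2 −u'' v dx = −[u'(x) v(x)]_0^7/2 + ∫_0^7/2 u'(x) v'(x) dx.
Thus ∫_0^7/2 u'(x) v'(x) dx = ∫_0^7/2 f(x) v(x) dx + [u'(x) v(x)]_0^7/2.
Choose V so that boundary terms are either known or forced to vanish.
Mixed BC: u(0) = 0 (Dirichlet) and u'(7/2) = 0 (Neumann). Define V = {v ∈ H^1(0, 7/2) : v(0) = 0}. Then [u' v]_0^7/2 = u'(7/2)·v(7/2) − u'(0)·0 = 0.
Weak formulation: find u (satisfying any essential BC) such that ∫_0^7/2 u'(x) v'(x) dx = ∫_0^7/2 f v dx for all v ∈ V (Dirichlet at 0 absorbed into V; the Neumann datum at x = 7/2 is zero, so no boundary term remains).
Substituting f(x) = 2*sin(10*π*x/7), the right-hand side is ∫_0^7/2 (2*sin(10*π*x/7)) v dx.


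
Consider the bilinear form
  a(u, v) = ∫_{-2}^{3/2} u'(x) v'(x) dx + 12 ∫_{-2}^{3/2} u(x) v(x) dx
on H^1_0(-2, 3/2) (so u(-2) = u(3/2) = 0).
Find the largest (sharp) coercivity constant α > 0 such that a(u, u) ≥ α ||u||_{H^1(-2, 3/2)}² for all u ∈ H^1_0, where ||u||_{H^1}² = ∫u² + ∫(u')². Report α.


α = 1

Coercivity of a(·,·) on H^1_0(-2, 3/2) means a(u, u) ≥ α ||u||_{H^1}² for every u ∈ H^1_0.
The interval has length L = 7/2, and Poincaré/coercivity depend only on L. Here a(u, u) = ∫(u')² + (12)·∫u².
Here c = 12 ≥ 1, so a(u,u) = ∫(u')² + c∫u² ≥ ∫(u')² + ∫u² = ||u||_{H^1}², i.e. α = 1 works. No larger α is possible: a(u,u) ≥ α||u||_{H^1}² means (1−α)∫(u')² ≥ (α−c)∫u², and for the modes u_n = sin(nπ(x−x₀)/L) (x₀ the left endpoint) one has ∫u_n²/∫(u_n')² = (L/(nπ))² → 0, so a(u_n,u_n)/||u_n||_{H^1}² → 1. Hence the optimal constant is α = 1.
Therefore α = 1.


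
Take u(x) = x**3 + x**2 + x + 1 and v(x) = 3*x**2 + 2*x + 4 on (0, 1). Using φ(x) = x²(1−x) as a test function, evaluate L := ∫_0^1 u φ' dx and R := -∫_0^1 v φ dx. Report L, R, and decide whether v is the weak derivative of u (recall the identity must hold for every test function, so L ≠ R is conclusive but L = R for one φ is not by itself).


LHS = -17/60, RHS = -8/15. No, v is not the weak derivative of u.

u(x) = x**3 + x**2 + x + 1, classical derivative u'(x) = 3*x**2 + 2*x + 1.
φ(x) = x²(1−x), so φ'(x) = x*(2 - 3*x).
Note φ(0) = φ(1) = 0, so the boundary term u·φ vanishes.
LHS = ∫_0^1 u(x) φ'(x) dx = ∫_0^1 (-3*x^5 - x^4 - x^3 - x^2 + 2*x) dx. Term by term:
  ∫_0^1 -3*x^5 dx = -1/2;  ∫_0^1 -x^4 dx = -1/5;  ∫_0^1 -x^3 dx = -1/4;
  ∫_0^1 -x^2 dx = -1/3;  ∫_0^1 2*x dx = 1.
Sum: -1/2 − 1/5 − 1/4 − 1/3 + 1 = -17/60.
So LHS = -17/60.
∫_0^1 v(x) φ(x) dx = ∫_0^1 (-3*x^5 + x^4 - 2*x^3 + 4*x^2) dx. Term by term:
  ∫_0^1 -3*x^5 dx = -1/2;  ∫_0^1 x^4 dx = 1/5;  ∫_0^1 -2*x^3 dx = -1/2;
  ∫_0^1 4*x^2 dx = 4/3.
Sum: -1/2 + 1/5 − 1/2 + 4/3 = 8/15.
So RHS = -∫_0^1 v(x) φ(x) dx = -8/15.
LHS − RHS = 1/4 ≠ 0, so the identity fails.
(For a valid weak derivative the identity must hold for EVERY test function, in particular this one. The failure shows v is NOT the weak derivative of u.)
Correct weak derivative would be u'(x) = 3*x**2 + 2*x + 1.


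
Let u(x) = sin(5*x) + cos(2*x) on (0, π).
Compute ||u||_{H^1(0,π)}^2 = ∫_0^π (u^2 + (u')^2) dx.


||u||_{H^1(0,π)}^2 = 100/21 + 31*π/2

u'(x) = -2*sin(2*x) + 5*cos(5*x).
Expand u² and (u')² and integrate term by term on (0, π), using: for integers n ≥ 1, ∫_0^π sin²(nx) dx = ∫_0^π cos²(nx) dx = π/2; for n ≠ n', ∫_0^π sin(nx)sin(n'x) dx = ∫_0^π cos(nx)cos(n'x) dx = 0; and by product-to-sum, ∫_0^π sin(nx)cos(n'x) dx = ½∫_0^π [sin((n+n')x) + sin((n−n')x)] dx, which is 0 when n+n' is even and 2n/(n²−n'²) when n+n' is odd (it need not vanish on (0, π)).
  u² squared terms: (1)²·∫cos(2x)² dx = 1·π/2 = π/2;  (1)²·∫sin(5x)² dx = 1·π/2 = π/2.
  u² cross terms: 2·(1)·(1)·∫cos(2x)·sin(5x) dx = 2·(10/21) = 20/21.
  So ∫_0^π u² dx = π/2 + π/2 + 20/21 = 20/21 + π.
  (u')² squared terms: (-2)²·∫sin(2x)² dx = 4·π/2 = 2*π;  (5)²·∫cos(5x)² dx = 25·π/2 = 25*π/2.
  (u')² cross terms: 2·(-2)·(5)·∫sin(2x)·cos(5x) dx = -20·(-4/21) = 80/21.
  So ∫_0^π (u')² dx = 2*π + 25*π/2 + 80/21 = 80/21 + 29*π/2.
||u||_{H^1}^2 = (20/21 + π) + (80/21 + 29*π/2) = 100/21 + 31*π/2.


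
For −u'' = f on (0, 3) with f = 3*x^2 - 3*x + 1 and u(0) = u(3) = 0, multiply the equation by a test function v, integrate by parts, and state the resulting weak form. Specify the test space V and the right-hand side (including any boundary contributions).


V = H^1_0(0, 3) (so v(0) = v(3) = 0); weak form: ∫_0^3 u'v' dx = ∫_0^3 (3*x^2 - 3*x + 1) v dx for all v ∈ V.

Multiply both sides by a test function v and integrate from 0 to 3:
  ∫_0^3 −u''(x) v(x) dx = ∫_0^3 f(x) v(x) dx.
Integrate the LHS by parts once:
  ∫_0^3 −u'' v dx = −[u'(x) v(x)]_0^3 + ∫_0^3 u'(x) v'(x) dx.
Thus ∫_0^3 u'(x) v'(x) dx = ∫_0^3 f(x) v(x) dx + [u'(x) v(x)]_0^3.
Choose V so that boundary terms are either known or forced to vanish.
u is Dirichlet: u(0) = u(3) = 0. Let V = H^1_0(0, 3); then v(0) = v(3) = 0, and [u' v]_0^3 = 0.
Weak formulation: find u (satisfying any essential BC) such that ∫_0^3 u'(x) v'(x) dx = ∫_0^3 f v dx for all v ∈ V.
Substituting f(x) = 3*x^2 - 3*x + 1, the right-hand side is ∫_0^3 (3*x^2 - 3*x + 1) v dx.


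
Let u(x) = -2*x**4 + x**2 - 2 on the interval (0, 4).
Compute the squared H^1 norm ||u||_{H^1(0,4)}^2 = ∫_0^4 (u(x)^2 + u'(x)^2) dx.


||u||_{H^1}^2 = 79458224/315

The H^1 norm (squared) on an interval (0, L) is
  ||u||_{H^1}^2 = ∫_0^L u(x)^2 dx + ∫_0^L u'(x)^2 dx.
Compute u'(x) = -8*x**3 + 2*x.
Then u(x)^2 = 4*x**8 - 4*x**6 + 9*x**4 - 4*x**2 + 4 and u'(x)^2 = 64*x**6 - 32*x**4 + 4*x**2.
Integrate each monomial from 0 to 4 using ∫_0^4 c·x^n dx = c·4^(n+1)/(n+1):
  ∫_0^4 u(x)^2 dx = ∫_0^4 (4*x^8 - 4*x^6 + 9*x^4 - 4*x^2 + 4) dx. Term by term:
    ∫_0^4 4*x^8 dx = 1048576/9;  ∫_0^4 -4*x^6 dx = -65536/7;  ∫_0^4 9*x^4 dx = 9216/5;
    ∫_0^4 -4*x^2 dx = -256/3;  ∫_0^4 4 dx = 16.
  Sum: 1048576/9 − 65536/7 + 9216/5 − 256/3 + 16 = 34309808/315.
  ∫_0^4 u'(x)^2 dx = ∫_0^4 (64*x^6 - 32*x^4 + 4*x^2) dx. Term by term:
    ∫_0^4 64*x^6 dx = 1048576/7;  ∫_0^4 -32*x^4 dx = -32768/5;  ∫_0^4 4*x^2 dx = 256/3.
  Sum: 1048576/7 − 32768/5 + 256/3 = 15049472/105.
Adding: ||u||_{H^1}^2 = 34309808/315 + 15049472/105 = 79458224/315.


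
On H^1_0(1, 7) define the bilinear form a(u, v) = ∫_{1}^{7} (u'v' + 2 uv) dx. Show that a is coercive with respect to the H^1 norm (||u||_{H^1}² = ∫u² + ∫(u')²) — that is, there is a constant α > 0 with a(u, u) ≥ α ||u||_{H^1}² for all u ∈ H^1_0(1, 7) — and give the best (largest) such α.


α = 1

Coercivity of a(·,·) on H^1_0(1, 7) means a(u, u) ≥ α ||u||_{H^1}² for every u ∈ H^1_0.
The interval has length L = 6, and Poincaré/coercivity depend only on L. Here a(u, u) = ∫(u')² + (2)·∫u².
Here c = 2 ≥ 1, so a(u,u) = ∫(u')² + c∫u² ≥ ∫(u')² + ∫u² = ||u||_{H^1}², i.e. α = 1 works. No larger α is possible: a(u,u) ≥ α||u||_{H^1}² means (1−α)∫(u')² ≥ (α−c)∫u², and for the modes u_n = sin(nπ(x−x₀)/L) (x₀ the left endpoint) one has ∫u_n²/∫(u_n')² = (L/(nπ))² → 0, so a(u_n,u_n)/||u_n||_{H^1}² → 1. Hence the optimal constant is α = 1.
Therefore α = 1.


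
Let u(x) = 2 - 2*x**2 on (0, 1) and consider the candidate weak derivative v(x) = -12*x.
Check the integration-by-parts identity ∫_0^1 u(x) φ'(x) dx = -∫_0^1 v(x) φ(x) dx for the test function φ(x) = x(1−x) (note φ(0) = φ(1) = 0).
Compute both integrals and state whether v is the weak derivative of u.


LHS = 1/3, RHS = 1. No, v is not the weak derivative of u.

u(x) = 2 - 2*x**2, classical derivative u'(x) = -4*x.
φ(x) = x(1−x), so φ'(x) = 1 - 2*x.
Note φ(0) = φ(1) = 0, so the boundary term u·φ vanishes.
LHS = ∫_0^1 u(x) φ'(x) dx = ∫_0^1 (4*x^3 - 2*x^2 - 4*x + 2) dx. Term by term:
  ∫_0^1 4*x^3 dx = 1;  ∫_0^1 -2*x^2 dx = -2/3;  ∫_0^1 -4*x dx = -2;
  ∫_0^1 2 dx = 2.
Sum: 1 − 2/3 − 2 + 2 = 1/3.
So LHS = 1/3.
∫_0^1 v(x) φ(x) dx = ∫_0^1 (12*x^3 - 12*x^2) dx. Term by term:
  ∫_0^1 12*x^3 dx = 3;  ∫_0^1 -12*x^2 dx = -4.
Sum: 3 − 4 = -1.
So RHS = -∫_0^1 v(x) φ(x) dx = 1.
LHS − RHS = -2/3 ≠ 0, so the identity fails.
(For a valid weak derivative the identity must hold for EVERY test function, in particular this one. The failure shows v is NOT the weak derivative of u.)
Correct weak derivative would be u'(x) = -4*x.


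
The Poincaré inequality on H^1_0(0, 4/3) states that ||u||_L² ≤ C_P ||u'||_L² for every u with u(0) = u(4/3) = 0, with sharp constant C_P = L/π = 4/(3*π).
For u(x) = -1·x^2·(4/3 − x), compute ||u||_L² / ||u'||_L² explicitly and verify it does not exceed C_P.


||u||_L² / ||u'||_L² = 2*sqrt(14)/21 < C_P = 4/(3*π).

u(x) = -1·x^2·(4/3 − x), so u'(x) = x*(9*x - 8)/3.
u(x) = -1·x^2·(4/3 − x) vanishes at x = 0 and x = 4/3, so u ∈ H^1_0(0, 4/3). Differentiate via the product rule and integrate the resulting polynomials term by term.
  ∫_0^4/3 u² dx = ∫_0^4/3 (x^6 - 8*x^5/3 + 16*x^4/9) dx. Term by term:
    ∫_0^4/3 x^6 dx = 16384/15309;  ∫_0^4/3 -8*x^5/3 dx = -16384/6561;  ∫_0^4/3 16*x^4/9 dx = 16384/10935.
  Sum: 16384/15309 − 16384/6561 + 16384/10935 = 16384/229635.
  ∫_0^4/3 (u')² dx = ∫_0^4/3 (9*x^4 - 16*x^3 + 64*x^2/9) dx. Term by term:
    ∫_0^4/3 9*x^4 dx = 1024/135;  ∫_0^4/3 -16*x^3 dx = -1024/81;  ∫_0^4/3 64*x^2/9 dx = 4096/729.
  Sum: 1024/135 − 1024/81 + 4096/729 = 2048/3645.
∫_0^4/3 u² dx = 16384/229635, so ||u||_L² = 128*sqrt(35)/2835.
∫_0^4/3 (u')² dx = 2048/3645, so ||u'||_L² = 32*sqrt(10)/135.
Ratio ||u||_L² / ||u'||_L² = 2*sqrt(14)/21.
Sharp Poincaré constant on H^1_0(0, 4/3) is C_P = L/π = 4/(3*π), achieved by sin(3*π/4·x).
A polynomial bump cannot attain the sharp Poincaré constant (only the first sine eigenfunction does), so the ratio is strictly less than C_P, consistent with ||u||_L² ≤ C_P ||u'||_L².


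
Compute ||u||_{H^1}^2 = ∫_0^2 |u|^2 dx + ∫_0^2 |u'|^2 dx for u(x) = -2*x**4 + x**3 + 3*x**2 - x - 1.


||u||_{H^1}^2 = 127144/315

The H^1 norm (squared) on an interval (0, L) is
  ||u||_{H^1}^2 = ∫_0^L u(x)^2 dx + ∫_0^L u'(x)^2 dx.
Compute u'(x) = -8*x**3 + 3*x**2 + 6*x - 1.
Then u(x)^2 = 4*x**8 - 4*x**7 - 11*x**6 + 10*x**5 + 11*x**4 - 8*x**3 - 5*x**2 + 2*x + 1 and u'(x)^2 = 64*x**6 - 48*x**5 - 87*x**4 + 52*x**3 + 30*x**2 - 12*x + 1.
Integrate each monomial from 0 to 2 using ∫_0^2 c·x^n dx = c·2^(n+1)/(n+1):
  ∫_0^2 u(x)^2 dx = ∫_0^2 (4*x^8 - 4*x^7 - 11*x^6 + 10*x^5 + 11*x^4 - 8*x^3 - 5*x^2 + 2*x + 1) dx. Term by term:
    ∫_0^2 4*x^8 dx = 2048/9;  ∫_0^2 -4*x^7 dx = -128;  ∫_0^2 -11*x^6 dx = -1408/7;
    ∫_0^2 10*x^5 dx = 320/3;  ∫_0^2 11*x^4 dx = 352/5;  ∫_0^2 -8*x^3 dx = -32;
    ∫_0^2 -5*x^2 dx = -40/3;  ∫_0^2 2*x dx = 4;  ∫_0^2 1 dx = 2.
  Sum: 2048/9 − 128 − 1408/7 + 320/3 + 352/5 − 32 − 40/3 + 4 + 2 = 11386/315.
  ∫_0^2 u'(x)^2 dx = ∫_0^2 (64*x^6 - 48*x^5 - 87*x^4 + 52*x^3 + 30*x^2 - 12*x + 1) dx. Term by term:
    ∫_0^2 64*x^6 dx = 8192/7;  ∫_0^2 -48*x^5 dx = -512;  ∫_0^2 -87*x^4 dx = -2784/5;
    ∫_0^2 52*x^3 dx = 208;  ∫_0^2 30*x^2 dx = 80;  ∫_0^2 -12*x dx = -24;
    ∫_0^2 1 dx = 2.
  Sum: 8192/7 − 512 − 2784/5 + 208 + 80 − 24 + 2 = 12862/35.
Adding: ||u||_{H^1}^2 = 11386/315 + 12862/35 = 127144/315.


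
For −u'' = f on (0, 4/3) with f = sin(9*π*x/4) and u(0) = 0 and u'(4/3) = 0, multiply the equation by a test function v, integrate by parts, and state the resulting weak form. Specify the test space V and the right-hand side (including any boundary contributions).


V = {v ∈ H^1(0, 4/3) : v(0) = 0} (test functions vanish at x = 0 where u is specified); weak form: ∫_0^4/3 u'v' dx = ∫_0^4/3 (sin(9*π*x/4)) v dx for all v ∈ V.

Multiply both sides by a test function v and integrate from 0 to 4/3:
  ∫_0^4/3 −u''(x) v(x) dx = ∫_0^4/3 f(x) v(x) dx.
Integrate the LHS by parts once:
  ∫_0^4/3 −u'' v dx = −[u'(x) v(x)]_0^4/3 + ∫_0^4/3 u'(x) v'(x) dx.
Thus ∫_0^4/3 u'(x) v'(x) dx = ∫_0^4/3 f(x) v(x) dx + [u'(x) v(x)]_0^4/3.
Choose V so that boundary terms are either known or forced to vanish.
Mixed BC: u(0) = 0 (Dirichlet) and u'(4/3) = 0 (Neumann). Define V = {v ∈ H^1(0, 4/3) : v(0) = 0}. Then [u' v]_0^4/3 = u'(4/3)·v(4/3) − u'(0)·0 = 0.
Weak formulation: find u (satisfying any essential BC) such that ∫_0^4/3 u'(x) v'(x) dx = ∫_0^4/3 f v dx for all v ∈ V (Dirichlet at 0 absorbed into V; the Neumann datum at x = 4/3 is zero, so no boundary term remains).
Substituting f(x) = sin(9*π*x/4), the right-hand side is ∫_0^4/3 (sin(9*π*x/4)) v dx.


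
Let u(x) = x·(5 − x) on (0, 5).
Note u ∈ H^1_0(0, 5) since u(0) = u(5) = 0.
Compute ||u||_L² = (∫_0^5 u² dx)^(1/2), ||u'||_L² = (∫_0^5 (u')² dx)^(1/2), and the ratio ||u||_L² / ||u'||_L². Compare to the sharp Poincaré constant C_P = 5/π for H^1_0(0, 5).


||u||_L² / ||u'||_L² = sqrt(10)/2 < C_P = 5/π.

u(x) = x·(5 − x), so u'(x) = 5 - 2*x.
u(x) = x·(5 − x) vanishes at x = 0 and x = 5, so u ∈ H^1_0(0, 5). Differentiate via the product rule and integrate the resulting polynomials term by term.
  ∫_0^5 u² dx = ∫_0^5 (x^4 - 10*x^3 + 25*x^2) dx. Term by term:
    ∫_0^5 x^4 dx = 625;  ∫_0^5 -10*x^3 dx = -3125/2;  ∫_0^5 25*x^2 dx = 3125/3.
  Sum: 625 − 3125/2 + 3125/3 = 625/6.
  ∫_0^5 (u')² dx = ∫_0^5 (4*x^2 - 20*x + 25) dx. Term by term:
    ∫_0^5 4*x^2 dx = 500/3;  ∫_0^5 -20*x dx = -250;  ∫_0^5 25 dx = 125.
  Sum: 500/3 − 250 + 125 = 125/3.
∫_0^5 u² dx = 625/6, so ||u||_L² = 25*sqrt(6)/6.
∫_0^5 (u')² dx = 125/3, so ||u'||_L² = 5*sqrt(15)/3.
Ratio ||u||_L² / ||u'||_L² = sqrt(10)/2.
Sharp Poincaré constant on H^1_0(0, 5) is C_P = L/π = 5/π, achieved by sin(π/5·x).
A polynomial bump cannot attain the sharp Poincaré constant (only the first sine eigenfunction does), so the ratio is strictly less than C_P, consistent with ||u||_L² ≤ C_P ||u'||_L².


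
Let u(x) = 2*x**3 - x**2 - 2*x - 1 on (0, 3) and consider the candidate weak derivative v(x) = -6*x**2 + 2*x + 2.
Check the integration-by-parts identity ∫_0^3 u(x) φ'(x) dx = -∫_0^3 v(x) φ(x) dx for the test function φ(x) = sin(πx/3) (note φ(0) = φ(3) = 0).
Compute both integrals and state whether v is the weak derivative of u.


LHS = -132/π + 648/π^3, RHS = -648/π^3 + 132/π. No, v is not the weak derivative of u.

u(x) = 2*x**3 - x**2 - 2*x - 1, classical derivative u'(x) = 6*x**2 - 2*x - 2.
φ(x) = sin(πx/3), so φ'(x) = π*cos(π*x/3)/3.
Note φ(0) = φ(3) = 0, so the boundary term u·φ vanishes.
LHS = ∫_0^3 u(x) φ'(x) dx = ∫_0^3 (2*π*x^3*cos(π*x/3)/3 - π*x^2*cos(π*x/3)/3 - 2*π*x*cos(π*x/3)/3 - π*cos(π*x/3)/3) dx. Term by term:
  ∫_0^3 -π*cos(π*x/3)/3 dx = 0;  ∫_0^3 -2*π*x*cos(π*x/3)/3 dx = 12/π;  ∫_0^3 -π*x^2*cos(π*x/3)/3 dx = 18/π;
  ∫_0^3 2*π*x^3*cos(π*x/3)/3 dx = -162/π + 648/π^3.
Sum: 0 + 12/π + 18/π + -162/π + 648/π^3 = -132/π + 648/π^3.
So LHS = -132/π + 648/π^3.
∫_0^3 v(x) φ(x) dx = ∫_0^3 (-6*x^2*sin(π*x/3) + 2*x*sin(π*x/3) + 2*sin(π*x/3)) dx. Term by term:
  ∫_0^3 2*sin(π*x/3) dx = 12/π;  ∫_0^3 -6*x^2*sin(π*x/3) dx = -162/π + 648/π^3;  ∫_0^3 2*x*sin(π*x/3) dx = 18/π.
Sum: 12/π + -162/π + 648/π^3 + 18/π = -132/π + 648/π^3.
So RHS = -∫_0^3 v(x) φ(x) dx = -648/π^3 + 132/π.
LHS − RHS = -264/π + 1296/π^3 ≠ 0, so the identity fails.
(For a valid weak derivative the identity must hold for EVERY test function, in particular this one. The failure shows v is NOT the weak derivative of u.)
Correct weak derivative would be u'(x) = 6*x**2 - 2*x - 2.


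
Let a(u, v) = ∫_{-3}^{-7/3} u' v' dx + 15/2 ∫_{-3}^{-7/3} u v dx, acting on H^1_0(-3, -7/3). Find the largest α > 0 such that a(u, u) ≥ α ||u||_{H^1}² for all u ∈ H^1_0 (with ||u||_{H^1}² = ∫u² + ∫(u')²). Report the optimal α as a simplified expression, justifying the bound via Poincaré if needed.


α = 1

Coercivity of a(·,·) on H^1_0(-3, -7/3) means a(u, u) ≥ α ||u||_{H^1}² for every u ∈ H^1_0.
The interval has length L = 2/3, and Poincaré/coercivity depend only on L. Here a(u, u) = ∫(u')² + (15/2)·∫u².
Here c = 15/2 ≥ 1, so a(u,u) = ∫(u')² + c∫u² ≥ ∫(u')² + ∫u² = ||u||_{H^1}², i.e. α = 1 works. No larger α is possible: a(u,u) ≥ α||u||_{H^1}² means (1−α)∫(u')² ≥ (α−c)∫u², and for the modes u_n = sin(nπ(x−x₀)/L) (x₀ the left endpoint) one has ∫u_n²/∫(u_n')² = (L/(nπ))² → 0, so a(u_n,u_n)/||u_n||_{H^1}² → 1. Hence the optimal constant is α = 1.
Therefore α = 1.


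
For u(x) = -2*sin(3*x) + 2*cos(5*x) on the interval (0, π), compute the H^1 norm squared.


||u||_{H^1(0,π)}^2 = 72*π

u'(x) = -10*sin(5*x) - 6*cos(3*x).
Expand u² and (u')² and integrate term by term on (0, π), using: for integers n ≥ 1, ∫_0^π sin²(nx) dx = ∫_0^π cos²(nx) dx = π/2; for n ≠ n', ∫_0^π sin(nx)sin(n'x) dx = ∫_0^π cos(nx)cos(n'x) dx = 0; and by product-to-sum, ∫_0^π sin(nx)cos(n'x) dx = ½∫_0^π [sin((n+n')x) + sin((n−n')x)] dx, which is 0 when n+n' is even and 2n/(n²−n'²) when n+n' is odd (it need not vanish on (0, π)).
  u² squared terms: (-2)²·∫sin(3x)² dx = 4·π/2 = 2*π;  (2)²·∫cos(5x)² dx = 4·π/2 = 2*π.
  u² cross terms: 2·(-2)·(2)·∫sin(3x)·cos(5x) dx = -8·(0) = 0.
  So ∫_0^π u² dx = 2*π + 2*π + 0 = 4*π.
  (u')² squared terms: (-10)²·∫sin(5x)² dx = 100·π/2 = 50*π;  (-6)²·∫cos(3x)² dx = 36·π/2 = 18*π.
  (u')² cross terms: 2·(-10)·(-6)·∫sin(5x)·cos(3x) dx = 120·(0) = 0.
  So ∫_0^π (u')² dx = 50*π + 18*π + 0 = 68*π.
||u||_{H^1}^2 = (4*π) + (68*π) = 72*π.


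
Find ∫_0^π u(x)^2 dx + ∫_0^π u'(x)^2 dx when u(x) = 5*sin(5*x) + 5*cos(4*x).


||u||_{H^1(0,π)}^2 = 8500/9 + 1075*π/2

u'(x) = -20*sin(4*x) + 25*cos(5*x).
Expand u² and (u')² and integrate term by term on (0, π), using: for integers n ≥ 1, ∫_0^π sin²(nx) dx = ∫_0^π cos²(nx) dx = π/2; for n ≠ n', ∫_0^π sin(nx)sin(n'x) dx = ∫_0^π cos(nx)cos(n'x) dx = 0; and by product-to-sum, ∫_0^π sin(nx)cos(n'x) dx = ½∫_0^π [sin((n+n')x) + sin((n−n')x)] dx, which is 0 when n+n' is even and 2n/(n²−n'²) when n+n' is odd (it need not vanish on (0, π)).
  u² squared terms: (5)²·∫cos(4x)² dx = 25·π/2 = 25*π/2;  (5)²·∫sin(5x)² dx = 25·π/2 = 25*π/2.
  u² cross terms: 2·(5)·(5)·∫cos(4x)·sin(5x) dx = 50·(10/9) = 500/9.
  So ∫_0^π u² dx = 25*π/2 + 25*π/2 + 500/9 = 500/9 + 25*π.
  (u')² squared terms: (-20)²·∫sin(4x)² dx = 400·π/2 = 200*π;  (25)²·∫cos(5x)² dx = 625·π/2 = 625*π/2.
  (u')² cross terms: 2·(-20)·(25)·∫sin(4x)·cos(5x) dx = -1000·(-8/9) = 8000/9.
  So ∫_0^π (u')² dx = 200*π + 625*π/2 + 8000/9 = 8000/9 + 1025*π/2.
||u||_{H^1}^2 = (500/9 + 25*π) + (8000/9 + 1025*π/2) = 8500/9 + 1075*π/2.


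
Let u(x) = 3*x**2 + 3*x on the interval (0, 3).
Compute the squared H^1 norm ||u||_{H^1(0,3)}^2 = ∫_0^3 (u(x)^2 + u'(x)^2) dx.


||u||_{H^1}^2 = 13959/10

The H^1 norm (squared) on an interval (0, L) is
  ||u||_{H^1}^2 = ∫_0^L u(x)^2 dx + ∫_0^L u'(x)^2 dx.
Compute u'(x) = 6*x + 3.
Then u(x)^2 = 9*x**4 + 18*x**3 + 9*x**2 and u'(x)^2 = 36*x**2 + 36*x + 9.
Integrate each monomial from 0 to 3 using ∫_0^3 c·x^n dx = c·3^(n+1)/(n+1):
  ∫_0^3 u(x)^2 dx = ∫_0^3 (9*x^4 + 18*x^3 + 9*x^2) dx. Term by term:
    ∫_0^3 9*x^4 dx = 2187/5;  ∫_0^3 18*x^3 dx = 729/2;  ∫_0^3 9*x^2 dx = 81.
  Sum: 2187/5 + 729/2 + 81 = 8829/10.
  ∫_0^3 u'(x)^2 dx = ∫_0^3 (36*x^2 + 36*x + 9) dx. Term by term:
    ∫_0^3 36*x^2 dx = 324;  ∫_0^3 36*x dx = 162;  ∫_0^3 9 dx = 27.
  Sum: 324 + 162 + 27 = 513.
Adding: ||u||_{H^1}^2 = 8829/10 + 513 = 13959/10.
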